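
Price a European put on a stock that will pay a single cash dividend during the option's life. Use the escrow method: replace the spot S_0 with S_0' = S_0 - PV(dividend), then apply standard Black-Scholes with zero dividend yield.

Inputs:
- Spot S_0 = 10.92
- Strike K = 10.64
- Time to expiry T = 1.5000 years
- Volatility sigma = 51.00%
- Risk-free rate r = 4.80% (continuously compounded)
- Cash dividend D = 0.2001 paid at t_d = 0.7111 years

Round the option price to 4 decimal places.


Answer: Price = 2.1361

Derivation:
PV(D) = D * exp(-r * t_d) = 0.2001 * 0.96644315 = 0.19338527
S_0' = S_0 - PV(D) = 10.9200 - 0.19338527 = 10.72661473
d1 = (ln(S_0'/K) + (r + sigma^2/2)*T) / (sigma*sqrt(T)) = 0.44055998
d2 = d1 - sigma*sqrt(T) = -0.18405990
exp(-rT) = 0.93053090
N(-d1) = 0.32976579; N(-d2) = 0.57301677
P = K * exp(-rT) * N(-d2) - S_0' * N(-d1) = 10.6400 * 0.93053090 * 0.57301677 - 10.72661473 * 0.32976579 = 2.1361


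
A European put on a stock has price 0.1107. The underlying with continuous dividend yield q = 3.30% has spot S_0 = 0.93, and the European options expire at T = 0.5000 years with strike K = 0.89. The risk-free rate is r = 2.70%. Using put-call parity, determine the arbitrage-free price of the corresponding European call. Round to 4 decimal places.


Put-call parity: C - P = S_0 * exp(-qT) - K * exp(-rT).
S_0 * exp(-qT) = 0.9300 * 0.98363538 = 0.91478090
K * exp(-rT) = 0.8900 * 0.98659072 = 0.87806574
C = P + S*exp(-qT) - K*exp(-rT)
C = 0.1107 + 0.91478090 - 0.87806574 = 0.1474

Answer: Call price = 0.1474


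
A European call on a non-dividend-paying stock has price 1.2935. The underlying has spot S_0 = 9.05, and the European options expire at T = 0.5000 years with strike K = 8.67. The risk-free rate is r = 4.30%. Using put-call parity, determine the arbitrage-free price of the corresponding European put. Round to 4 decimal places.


Answer: Put price = 0.7291

Derivation:
Put-call parity: C - P = S_0 * exp(-qT) - K * exp(-rT).
S_0 * exp(-qT) = 9.0500 * 1.00000000 = 9.05000000
K * exp(-rT) = 8.6700 * 0.97872948 = 8.48558457
P = C - S*exp(-qT) + K*exp(-rT)
P = 1.2935 - 9.05000000 + 8.48558457 = 0.7291


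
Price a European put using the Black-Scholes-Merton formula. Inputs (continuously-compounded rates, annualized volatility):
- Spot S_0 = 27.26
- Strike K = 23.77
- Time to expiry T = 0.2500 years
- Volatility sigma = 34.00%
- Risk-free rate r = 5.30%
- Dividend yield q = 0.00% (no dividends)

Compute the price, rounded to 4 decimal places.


d1 = (ln(S/K) + (r - q + 0.5*sigma^2) * T) / (sigma * sqrt(T)) = 0.96880085
d2 = d1 - sigma * sqrt(T) = 0.79880085
exp(-rT) = 0.98683739; exp(-qT) = 1.00000000
P = K * exp(-rT) * N(-d2) - S_0 * exp(-qT) * N(-d1)
N(-d1) = 0.16632228; N(-d2) = 0.21220295
P = 23.7700 * 0.98683739 * 0.21220295 - 27.2600 * 1.00000000 * 0.16632228 = 0.4437

Answer: Price = 0.4437


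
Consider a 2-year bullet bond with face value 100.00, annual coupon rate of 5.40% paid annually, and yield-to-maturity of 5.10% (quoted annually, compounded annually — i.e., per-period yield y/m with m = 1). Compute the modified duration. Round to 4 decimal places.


Answer: Modified duration = 1.8543

Derivation:
Coupon per period c = face * coupon_rate / m = 5.400000
Periods per year m = 1; per-period yield y/m = 0.051000
Number of cashflows N = 2
Cashflows (t years, CF_t, discount factor 1/(1+y/m)^(m*t), PV):
  t = 1.0000: CF_t = 5.400000, DF = 0.951475, PV = 5.137964
  t = 2.0000: CF_t = 105.400000, DF = 0.905304, PV = 95.419070
Price P = sum_t PV_t = 100.557034
First compute Macaulay numerator sum_t t * PV_t:
  t * PV_t at t = 1.0000: 5.137964
  t * PV_t at t = 2.0000: 190.838140
Macaulay duration D = 195.976104 / 100.557034 = 1.948905
Modified duration = D / (1 + y/m) = 1.948905 / (1 + 0.051000) = 1.854334


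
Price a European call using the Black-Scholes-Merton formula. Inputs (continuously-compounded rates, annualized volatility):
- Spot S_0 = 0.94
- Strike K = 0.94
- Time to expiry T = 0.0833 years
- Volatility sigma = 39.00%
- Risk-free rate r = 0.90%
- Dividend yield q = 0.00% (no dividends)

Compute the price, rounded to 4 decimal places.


Answer: Price = 0.0425

Derivation:
d1 = (ln(S/K) + (r - q + 0.5*sigma^2) * T) / (sigma * sqrt(T)) = 0.06294079
d2 = d1 - sigma * sqrt(T) = -0.04961999
exp(-rT) = 0.99925058; exp(-qT) = 1.00000000
C = S_0 * exp(-qT) * N(d1) - K * exp(-rT) * N(d2)
N(d1) = 0.52509317; N(d2) = 0.48021261
C = 0.9400 * 1.00000000 * 0.52509317 - 0.9400 * 0.99925058 * 0.48021261 = 0.0425


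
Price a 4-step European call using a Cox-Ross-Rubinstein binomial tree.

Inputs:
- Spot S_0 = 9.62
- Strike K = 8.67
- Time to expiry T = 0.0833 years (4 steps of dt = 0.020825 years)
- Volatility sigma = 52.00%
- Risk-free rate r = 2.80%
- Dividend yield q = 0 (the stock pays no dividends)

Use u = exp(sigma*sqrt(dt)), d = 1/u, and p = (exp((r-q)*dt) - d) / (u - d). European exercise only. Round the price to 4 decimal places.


Answer: Price = V(0,0) = 1.1817

Derivation:
dt = T/N = 0.020825
u = exp(sigma*sqrt(dt)) = 1.077928; d = 1/u = 0.927706
p = (exp((r-q)*dt) - d) / (u - d) = 0.485131
Discount per step: exp(-r*dt) = 0.999417
Stock lattice S(k, i) with i counting down-moves:
  k=0: S(0,0) = 9.6200
  k=1: S(1,0) = 10.3697; S(1,1) = 8.9245
  k=2: S(2,0) = 11.1778; S(2,1) = 9.6200; S(2,2) = 8.2793
  k=3: S(3,0) = 12.0488; S(3,1) = 10.3697; S(3,2) = 8.9245; S(3,3) = 7.6808
  k=4: S(4,0) = 12.9877; S(4,1) = 11.1778; S(4,2) = 9.6200; S(4,3) = 8.2793; S(4,4) = 7.1255
Terminal payoffs V(N, i) = max(S_T - K, 0):
  V(4,0) = 4.317747; V(4,1) = 2.507751; V(4,2) = 0.950000; V(4,3) = 0.000000; V(4,4) = 0.000000
Backward induction: V(k, i) = exp(-r*dt) * [p * V(k+1, i) + (1-p) * V(k+1, i+1)].
  V(3,0) = exp(-r*dt) * [p*4.317747 + (1-p)*2.507751] = 3.383863
  V(3,1) = exp(-r*dt) * [p*2.507751 + (1-p)*0.950000] = 1.704720
  V(3,2) = exp(-r*dt) * [p*0.950000 + (1-p)*0.000000] = 0.460606
  V(3,3) = exp(-r*dt) * [p*0.000000 + (1-p)*0.000000] = 0.000000
  V(2,0) = exp(-r*dt) * [p*3.383863 + (1-p)*1.704720] = 2.517856
  V(2,1) = exp(-r*dt) * [p*1.704720 + (1-p)*0.460606] = 1.063544
  V(2,2) = exp(-r*dt) * [p*0.460606 + (1-p)*0.000000] = 0.223324
  V(1,0) = exp(-r*dt) * [p*2.517856 + (1-p)*1.063544] = 1.768046
  V(1,1) = exp(-r*dt) * [p*1.063544 + (1-p)*0.223324] = 0.630574
  V(0,0) = exp(-r*dt) * [p*1.768046 + (1-p)*0.630574] = 1.181708


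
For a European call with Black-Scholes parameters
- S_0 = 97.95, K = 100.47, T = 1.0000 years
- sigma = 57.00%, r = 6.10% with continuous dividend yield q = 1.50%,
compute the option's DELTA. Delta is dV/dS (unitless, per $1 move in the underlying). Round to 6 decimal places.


d1 = 0.3211367876; d2 = -0.2488632124
phi(d1) = 0.3788924257; exp(-qT) = 0.9851119396; exp(-rT) = 0.9408232398
N(d1) = 0.6259466335
Delta = exp(-qT) * N(d1) = 0.9851119396 * 0.6259466335 = 0.616628

Answer: Delta = 0.616628


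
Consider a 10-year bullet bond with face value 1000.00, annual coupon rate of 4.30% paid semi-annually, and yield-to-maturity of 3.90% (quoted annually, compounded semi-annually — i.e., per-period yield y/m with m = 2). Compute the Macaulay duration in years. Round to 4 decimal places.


Coupon per period c = face * coupon_rate / m = 21.500000
Periods per year m = 2; per-period yield y/m = 0.019500
Number of cashflows N = 20
Cashflows (t years, CF_t, discount factor 1/(1+y/m)^(m*t), PV):
  t = 0.5000: CF_t = 21.500000, DF = 0.980873, PV = 21.088769
  t = 1.0000: CF_t = 21.500000, DF = 0.962112, PV = 20.685404
  t = 1.5000: CF_t = 21.500000, DF = 0.943709, PV = 20.289753
  t = 2.0000: CF_t = 21.500000, DF = 0.925659, PV = 19.901671
  t = 2.5000: CF_t = 21.500000, DF = 0.907954, PV = 19.521011
  t = 3.0000: CF_t = 21.500000, DF = 0.890588, PV = 19.147632
  t = 3.5000: CF_t = 21.500000, DF = 0.873553, PV = 18.781395
  t = 4.0000: CF_t = 21.500000, DF = 0.856845, PV = 18.422163
  t = 4.5000: CF_t = 21.500000, DF = 0.840456, PV = 18.069802
  t = 5.0000: CF_t = 21.500000, DF = 0.824380, PV = 17.724180
  t = 5.5000: CF_t = 21.500000, DF = 0.808613, PV = 17.385169
  t = 6.0000: CF_t = 21.500000, DF = 0.793146, PV = 17.052643
  t = 6.5000: CF_t = 21.500000, DF = 0.777976, PV = 16.726477
  t = 7.0000: CF_t = 21.500000, DF = 0.763095, PV = 16.406549
  t = 7.5000: CF_t = 21.500000, DF = 0.748500, PV = 16.092740
  t = 8.0000: CF_t = 21.500000, DF = 0.734183, PV = 15.784934
  t = 8.5000: CF_t = 21.500000, DF = 0.720140, PV = 15.483015
  t = 9.0000: CF_t = 21.500000, DF = 0.706366, PV = 15.186871
  t = 9.5000: CF_t = 21.500000, DF = 0.692855, PV = 14.896392
  t = 10.0000: CF_t = 1021.500000, DF = 0.679603, PV = 694.214641
Price P = sum_t PV_t = 1032.861213
Macaulay numerator sum_t t * PV_t:
  t * PV_t at t = 0.5000: 10.544385
  t * PV_t at t = 1.0000: 20.685404
  t * PV_t at t = 1.5000: 30.434630
  t * PV_t at t = 2.0000: 39.803342
  t * PV_t at t = 2.5000: 48.802528
  t * PV_t at t = 3.0000: 57.442897
  t * PV_t at t = 3.5000: 65.734883
  t * PV_t at t = 4.0000: 73.688652
  t * PV_t at t = 4.5000: 81.314108
  t * PV_t at t = 5.0000: 88.620901
  t * PV_t at t = 5.5000: 95.618432
  t * PV_t at t = 6.0000: 102.315858
  t * PV_t at t = 6.5000: 108.722098
  t * PV_t at t = 7.0000: 114.845843
  t * PV_t at t = 7.5000: 120.695554
  t * PV_t at t = 8.0000: 126.279474
  t * PV_t at t = 8.5000: 131.605632
  t * PV_t at t = 9.0000: 136.681843
  t * PV_t at t = 9.5000: 141.515723
  t * PV_t at t = 10.0000: 6942.146410
Macaulay duration D = (sum_t t * PV_t) / P = 8537.498594 / 1032.861213 = 8.265872

Answer: Macaulay duration = 8.2659 years


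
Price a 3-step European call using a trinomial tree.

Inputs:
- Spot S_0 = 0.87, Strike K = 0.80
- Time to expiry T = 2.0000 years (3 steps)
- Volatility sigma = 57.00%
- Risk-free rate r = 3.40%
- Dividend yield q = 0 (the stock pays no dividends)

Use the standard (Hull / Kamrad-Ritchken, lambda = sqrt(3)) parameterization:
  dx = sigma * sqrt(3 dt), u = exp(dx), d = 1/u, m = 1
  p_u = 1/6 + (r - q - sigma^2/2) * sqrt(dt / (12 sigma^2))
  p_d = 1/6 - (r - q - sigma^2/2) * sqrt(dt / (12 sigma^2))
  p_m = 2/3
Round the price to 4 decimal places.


dt = T/N = 0.666667; dx = sigma*sqrt(3*dt) = 0.806102
u = exp(dx) = 2.239162; d = 1/u = 0.446596
p_u = 0.113551, p_m = 0.666667, p_d = 0.219782
Discount per step: exp(-r*dt) = 0.977588
Stock lattice S(k, j) with j the centered position index:
  k=0: S(0,+0) = 0.8700
  k=1: S(1,-1) = 0.3885; S(1,+0) = 0.8700; S(1,+1) = 1.9481
  k=2: S(2,-2) = 0.1735; S(2,-1) = 0.3885; S(2,+0) = 0.8700; S(2,+1) = 1.9481; S(2,+2) = 4.3620
  k=3: S(3,-3) = 0.0775; S(3,-2) = 0.1735; S(3,-1) = 0.3885; S(3,+0) = 0.8700; S(3,+1) = 1.9481; S(3,+2) = 4.3620; S(3,+3) = 9.7673
Terminal payoffs V(N, j) = max(S_T - K, 0):
  V(3,-3) = 0.000000; V(3,-2) = 0.000000; V(3,-1) = 0.000000; V(3,+0) = 0.070000; V(3,+1) = 1.148071; V(3,+2) = 3.562047; V(3,+3) = 8.967330
Backward induction: V(k, j) = exp(-r*dt) * [p_u * V(k+1, j+1) + p_m * V(k+1, j) + p_d * V(k+1, j-1)]
  V(2,-2) = exp(-r*dt) * [p_u*0.000000 + p_m*0.000000 + p_d*0.000000] = 0.000000
  V(2,-1) = exp(-r*dt) * [p_u*0.070000 + p_m*0.000000 + p_d*0.000000] = 0.007770
  V(2,+0) = exp(-r*dt) * [p_u*1.148071 + p_m*0.070000 + p_d*0.000000] = 0.173064
  V(2,+1) = exp(-r*dt) * [p_u*3.562047 + p_m*1.148071 + p_d*0.070000] = 1.158676
  V(2,+2) = exp(-r*dt) * [p_u*8.967330 + p_m*3.562047 + p_d*1.148071] = 3.563576
  V(1,-1) = exp(-r*dt) * [p_u*0.173064 + p_m*0.007770 + p_d*0.000000] = 0.024275
  V(1,+0) = exp(-r*dt) * [p_u*1.158676 + p_m*0.173064 + p_d*0.007770] = 0.243080
  V(1,+1) = exp(-r*dt) * [p_u*3.563576 + p_m*1.158676 + p_d*0.173064] = 1.187901
  V(0,+0) = exp(-r*dt) * [p_u*1.187901 + p_m*0.243080 + p_d*0.024275] = 0.295501

Answer: Price = V(0,0) = 0.2955


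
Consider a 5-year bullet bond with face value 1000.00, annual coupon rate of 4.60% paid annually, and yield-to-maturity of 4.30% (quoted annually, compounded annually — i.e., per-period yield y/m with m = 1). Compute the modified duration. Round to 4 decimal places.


Coupon per period c = face * coupon_rate / m = 46.000000
Periods per year m = 1; per-period yield y/m = 0.043000
Number of cashflows N = 5
Cashflows (t years, CF_t, discount factor 1/(1+y/m)^(m*t), PV):
  t = 1.0000: CF_t = 46.000000, DF = 0.958773, PV = 44.103547
  t = 2.0000: CF_t = 46.000000, DF = 0.919245, PV = 42.285280
  t = 3.0000: CF_t = 46.000000, DF = 0.881347, PV = 40.541975
  t = 4.0000: CF_t = 46.000000, DF = 0.845012, PV = 38.870542
  t = 5.0000: CF_t = 1046.000000, DF = 0.810174, PV = 847.442309
Price P = sum_t PV_t = 1013.243654
First compute Macaulay numerator sum_t t * PV_t:
  t * PV_t at t = 1.0000: 44.103547
  t * PV_t at t = 2.0000: 84.570561
  t * PV_t at t = 3.0000: 121.625926
  t * PV_t at t = 4.0000: 155.482169
  t * PV_t at t = 5.0000: 4237.211543
Macaulay duration D = 4642.993746 / 1013.243654 = 4.582307
Modified duration = D / (1 + y/m) = 4.582307 / (1 + 0.043000) = 4.393391

Answer: Modified duration = 4.3934


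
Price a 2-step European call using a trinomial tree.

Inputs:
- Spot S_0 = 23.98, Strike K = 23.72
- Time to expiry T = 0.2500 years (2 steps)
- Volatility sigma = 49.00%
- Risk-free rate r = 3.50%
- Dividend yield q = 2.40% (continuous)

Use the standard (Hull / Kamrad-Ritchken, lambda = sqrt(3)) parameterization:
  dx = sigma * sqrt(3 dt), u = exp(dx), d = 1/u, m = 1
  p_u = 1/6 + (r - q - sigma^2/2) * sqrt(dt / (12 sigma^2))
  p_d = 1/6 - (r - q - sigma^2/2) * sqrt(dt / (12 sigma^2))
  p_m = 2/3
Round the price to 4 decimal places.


dt = T/N = 0.125000; dx = sigma*sqrt(3*dt) = 0.300062
u = exp(dx) = 1.349943; d = 1/u = 0.740772
p_u = 0.143953, p_m = 0.666667, p_d = 0.189381
Discount per step: exp(-r*dt) = 0.995635
Stock lattice S(k, j) with j the centered position index:
  k=0: S(0,+0) = 23.9800
  k=1: S(1,-1) = 17.7637; S(1,+0) = 23.9800; S(1,+1) = 32.3716
  k=2: S(2,-2) = 13.1589; S(2,-1) = 17.7637; S(2,+0) = 23.9800; S(2,+1) = 32.3716; S(2,+2) = 43.6999
Terminal payoffs V(N, j) = max(S_T - K, 0):
  V(2,-2) = 0.000000; V(2,-1) = 0.000000; V(2,+0) = 0.260000; V(2,+1) = 8.651637; V(2,+2) = 19.979870
Backward induction: V(k, j) = exp(-r*dt) * [p_u * V(k+1, j+1) + p_m * V(k+1, j) + p_d * V(k+1, j-1)]
  V(1,-1) = exp(-r*dt) * [p_u*0.260000 + p_m*0.000000 + p_d*0.000000] = 0.037264
  V(1,+0) = exp(-r*dt) * [p_u*8.651637 + p_m*0.260000 + p_d*0.000000] = 1.412566
  V(1,+1) = exp(-r*dt) * [p_u*19.979870 + p_m*8.651637 + p_d*0.260000] = 8.655203
  V(0,+0) = exp(-r*dt) * [p_u*8.655203 + p_m*1.412566 + p_d*0.037264] = 2.185126

Answer: Price = V(0,0) = 2.1851


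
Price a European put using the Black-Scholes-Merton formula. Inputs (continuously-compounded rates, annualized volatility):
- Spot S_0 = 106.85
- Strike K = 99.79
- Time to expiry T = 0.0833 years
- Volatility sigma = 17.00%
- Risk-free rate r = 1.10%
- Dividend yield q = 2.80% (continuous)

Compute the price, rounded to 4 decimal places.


Answer: Price = 0.2005

Derivation:
d1 = (ln(S/K) + (r - q + 0.5*sigma^2) * T) / (sigma * sqrt(T)) = 1.38888513
d2 = d1 - sigma * sqrt(T) = 1.33982017
exp(-rT) = 0.99908412; exp(-qT) = 0.99767032
P = K * exp(-rT) * N(-d2) - S_0 * exp(-qT) * N(-d1)
N(-d1) = 0.08243384; N(-d2) = 0.09015191
P = 99.7900 * 0.99908412 * 0.09015191 - 106.8500 * 0.99767032 * 0.08243384 = 0.2005


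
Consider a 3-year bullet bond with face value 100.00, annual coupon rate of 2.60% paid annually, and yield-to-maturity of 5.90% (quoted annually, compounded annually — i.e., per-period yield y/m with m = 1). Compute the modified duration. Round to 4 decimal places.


Coupon per period c = face * coupon_rate / m = 2.600000
Periods per year m = 1; per-period yield y/m = 0.059000
Number of cashflows N = 3
Cashflows (t years, CF_t, discount factor 1/(1+y/m)^(m*t), PV):
  t = 1.0000: CF_t = 2.600000, DF = 0.944287, PV = 2.455146
  t = 2.0000: CF_t = 2.600000, DF = 0.891678, PV = 2.318363
  t = 3.0000: CF_t = 102.600000, DF = 0.842000, PV = 86.389206
Price P = sum_t PV_t = 91.162715
First compute Macaulay numerator sum_t t * PV_t:
  t * PV_t at t = 1.0000: 2.455146
  t * PV_t at t = 2.0000: 4.636726
  t * PV_t at t = 3.0000: 259.167617
Macaulay duration D = 266.259489 / 91.162715 = 2.920706
Modified duration = D / (1 + y/m) = 2.920706 / (1 + 0.059000) = 2.757985

Answer: Modified duration = 2.7580


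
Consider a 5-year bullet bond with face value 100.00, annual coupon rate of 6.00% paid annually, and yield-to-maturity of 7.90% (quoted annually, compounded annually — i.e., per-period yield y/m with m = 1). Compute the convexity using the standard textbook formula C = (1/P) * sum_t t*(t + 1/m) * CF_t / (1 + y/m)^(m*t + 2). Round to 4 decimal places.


Coupon per period c = face * coupon_rate / m = 6.000000
Periods per year m = 1; per-period yield y/m = 0.079000
Number of cashflows N = 5
Cashflows (t years, CF_t, discount factor 1/(1+y/m)^(m*t), PV):
  t = 1.0000: CF_t = 6.000000, DF = 0.926784, PV = 5.560704
  t = 2.0000: CF_t = 6.000000, DF = 0.858929, PV = 5.153572
  t = 3.0000: CF_t = 6.000000, DF = 0.796041, PV = 4.776249
  t = 4.0000: CF_t = 6.000000, DF = 0.737758, PV = 4.426551
  t = 5.0000: CF_t = 106.000000, DF = 0.683743, PV = 72.476739
Price P = sum_t PV_t = 92.393815
Convexity numerator sum_t t*(t + 1/m) * CF_t / (1+y/m)^(m*t + 2):
  t = 1.0000: term = 9.552497
  t = 2.0000: term = 26.559306
  t = 3.0000: term = 49.229483
  t = 4.0000: term = 76.041833
  t = 5.0000: term = 1867.570508
Convexity = (1/P) * sum = 2028.953627 / 92.393815 = 21.959843

Answer: Convexity = 21.9598


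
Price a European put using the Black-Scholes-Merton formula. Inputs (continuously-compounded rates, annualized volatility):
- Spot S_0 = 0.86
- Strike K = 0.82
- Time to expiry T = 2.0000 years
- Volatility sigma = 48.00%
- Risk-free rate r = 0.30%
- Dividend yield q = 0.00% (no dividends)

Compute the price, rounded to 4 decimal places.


d1 = (ln(S/K) + (r - q + 0.5*sigma^2) * T) / (sigma * sqrt(T)) = 0.41841283
d2 = d1 - sigma * sqrt(T) = -0.26040968
exp(-rT) = 0.99401796; exp(-qT) = 1.00000000
P = K * exp(-rT) * N(-d2) - S_0 * exp(-qT) * N(-d1)
N(-d1) = 0.33782265; N(-d2) = 0.60272611
P = 0.8200 * 0.99401796 * 0.60272611 - 0.8600 * 1.00000000 * 0.33782265 = 0.2008

Answer: Price = 0.2008


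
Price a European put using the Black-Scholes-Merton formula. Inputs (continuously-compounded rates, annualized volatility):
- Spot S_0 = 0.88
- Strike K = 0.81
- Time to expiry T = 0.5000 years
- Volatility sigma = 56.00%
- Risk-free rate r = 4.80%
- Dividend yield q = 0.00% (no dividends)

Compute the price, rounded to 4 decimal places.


Answer: Price = 0.0912

Derivation:
d1 = (ln(S/K) + (r - q + 0.5*sigma^2) * T) / (sigma * sqrt(T)) = 0.46792200
d2 = d1 - sigma * sqrt(T) = 0.07194221
exp(-rT) = 0.97628571; exp(-qT) = 1.00000000
P = K * exp(-rT) * N(-d2) - S_0 * exp(-qT) * N(-d1)
N(-d1) = 0.31992018; N(-d2) = 0.47132395
P = 0.8100 * 0.97628571 * 0.47132395 - 0.8800 * 1.00000000 * 0.31992018 = 0.0912


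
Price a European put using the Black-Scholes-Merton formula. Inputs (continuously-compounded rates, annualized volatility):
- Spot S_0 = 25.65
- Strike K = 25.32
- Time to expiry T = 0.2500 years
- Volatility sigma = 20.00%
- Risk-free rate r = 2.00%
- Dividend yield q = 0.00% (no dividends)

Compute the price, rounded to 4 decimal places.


Answer: Price = 0.8019

Derivation:
d1 = (ln(S/K) + (r - q + 0.5*sigma^2) * T) / (sigma * sqrt(T)) = 0.22948974
d2 = d1 - sigma * sqrt(T) = 0.12948974
exp(-rT) = 0.99501248; exp(-qT) = 1.00000000
P = K * exp(-rT) * N(-d2) - S_0 * exp(-qT) * N(-d1)
N(-d1) = 0.40924415; N(-d2) = 0.44848507
P = 25.3200 * 0.99501248 * 0.44848507 - 25.6500 * 1.00000000 * 0.40924415 = 0.8019


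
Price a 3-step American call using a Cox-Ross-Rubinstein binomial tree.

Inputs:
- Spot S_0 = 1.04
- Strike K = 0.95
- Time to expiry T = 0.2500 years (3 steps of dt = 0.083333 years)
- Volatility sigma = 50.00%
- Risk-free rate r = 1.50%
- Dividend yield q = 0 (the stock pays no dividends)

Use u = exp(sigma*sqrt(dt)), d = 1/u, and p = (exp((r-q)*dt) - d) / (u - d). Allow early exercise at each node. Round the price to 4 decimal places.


dt = T/N = 0.083333
u = exp(sigma*sqrt(dt)) = 1.155274; d = 1/u = 0.865596
p = (exp((r-q)*dt) - d) / (u - d) = 0.468296
Discount per step: exp(-r*dt) = 0.998751
Stock lattice S(k, i) with i counting down-moves:
  k=0: S(0,0) = 1.0400
  k=1: S(1,0) = 1.2015; S(1,1) = 0.9002
  k=2: S(2,0) = 1.3880; S(2,1) = 1.0400; S(2,2) = 0.7792
  k=3: S(3,0) = 1.6036; S(3,1) = 1.2015; S(3,2) = 0.9002; S(3,3) = 0.6745
Terminal payoffs V(N, i) = max(S_T - K, 0):
  V(3,0) = 0.653572; V(3,1) = 0.251485; V(3,2) = 0.000000; V(3,3) = 0.000000
Backward induction: V(k, i) = exp(-r*dt) * [p * V(k+1, i) + (1-p) * V(k+1, i+1)]; then take max(V_cont, immediate exercise) for American.
  V(2,0) = exp(-r*dt) * [p*0.653572 + (1-p)*0.251485] = 0.439231; exercise = 0.438044; V(2,0) = max -> 0.439231
  V(2,1) = exp(-r*dt) * [p*0.251485 + (1-p)*0.000000] = 0.117622; exercise = 0.090000; V(2,1) = max -> 0.117622
  V(2,2) = exp(-r*dt) * [p*0.000000 + (1-p)*0.000000] = 0.000000; exercise = 0.000000; V(2,2) = max -> 0.000000
  V(1,0) = exp(-r*dt) * [p*0.439231 + (1-p)*0.117622] = 0.267895; exercise = 0.251485; V(1,0) = max -> 0.267895
  V(1,1) = exp(-r*dt) * [p*0.117622 + (1-p)*0.000000] = 0.055013; exercise = 0.000000; V(1,1) = max -> 0.055013
  V(0,0) = exp(-r*dt) * [p*0.267895 + (1-p)*0.055013] = 0.154512; exercise = 0.090000; V(0,0) = max -> 0.154512

Answer: Price = V(0,0) = 0.1545


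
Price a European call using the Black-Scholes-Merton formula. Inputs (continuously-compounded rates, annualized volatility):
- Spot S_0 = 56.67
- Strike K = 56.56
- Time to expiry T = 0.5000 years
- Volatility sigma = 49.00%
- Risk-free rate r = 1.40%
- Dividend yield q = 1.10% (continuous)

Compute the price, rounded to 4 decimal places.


d1 = (ln(S/K) + (r - q + 0.5*sigma^2) * T) / (sigma * sqrt(T)) = 0.18317803
d2 = d1 - sigma * sqrt(T) = -0.16330429
exp(-rT) = 0.99302444; exp(-qT) = 0.99451510
C = S_0 * exp(-qT) * N(d1) - K * exp(-rT) * N(d2)
N(d1) = 0.57267083; N(d2) = 0.43513943
C = 56.6700 * 0.99451510 * 0.57267083 - 56.5600 * 0.99302444 * 0.43513943 = 7.8354

Answer: Price = 7.8354


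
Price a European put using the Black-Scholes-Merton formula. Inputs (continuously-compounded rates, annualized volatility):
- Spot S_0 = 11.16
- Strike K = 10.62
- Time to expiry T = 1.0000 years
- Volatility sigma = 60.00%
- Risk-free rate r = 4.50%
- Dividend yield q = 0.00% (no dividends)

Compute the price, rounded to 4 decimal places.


Answer: Price = 2.0396

Derivation:
d1 = (ln(S/K) + (r - q + 0.5*sigma^2) * T) / (sigma * sqrt(T)) = 0.45766157
d2 = d1 - sigma * sqrt(T) = -0.14233843
exp(-rT) = 0.95599748; exp(-qT) = 1.00000000
P = K * exp(-rT) * N(-d2) - S_0 * exp(-qT) * N(-d1)
N(-d1) = 0.32359780; N(-d2) = 0.55659365
P = 10.6200 * 0.95599748 * 0.55659365 - 11.1600 * 1.00000000 * 0.32359780 = 2.0396


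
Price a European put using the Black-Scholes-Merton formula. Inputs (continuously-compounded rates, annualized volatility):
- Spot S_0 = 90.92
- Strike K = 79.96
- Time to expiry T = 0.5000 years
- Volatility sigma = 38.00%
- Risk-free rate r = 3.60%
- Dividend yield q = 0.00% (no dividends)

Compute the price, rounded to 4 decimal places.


d1 = (ln(S/K) + (r - q + 0.5*sigma^2) * T) / (sigma * sqrt(T)) = 0.67939374
d2 = d1 - sigma * sqrt(T) = 0.41069316
exp(-rT) = 0.98216103; exp(-qT) = 1.00000000
P = K * exp(-rT) * N(-d2) - S_0 * exp(-qT) * N(-d1)
N(-d1) = 0.24844421; N(-d2) = 0.34064877
P = 79.9600 * 0.98216103 * 0.34064877 - 90.9200 * 1.00000000 * 0.24844421 = 4.1638

Answer: Price = 4.1638


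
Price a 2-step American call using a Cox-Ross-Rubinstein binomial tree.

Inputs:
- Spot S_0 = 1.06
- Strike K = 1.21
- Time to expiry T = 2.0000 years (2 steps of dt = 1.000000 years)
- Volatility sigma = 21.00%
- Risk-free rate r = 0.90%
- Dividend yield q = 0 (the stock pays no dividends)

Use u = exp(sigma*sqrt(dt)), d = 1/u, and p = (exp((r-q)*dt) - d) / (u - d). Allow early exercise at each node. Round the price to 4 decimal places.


dt = T/N = 1.000000
u = exp(sigma*sqrt(dt)) = 1.233678; d = 1/u = 0.810584
p = (exp((r-q)*dt) - d) / (u - d) = 0.469060
Discount per step: exp(-r*dt) = 0.991040
Stock lattice S(k, i) with i counting down-moves:
  k=0: S(0,0) = 1.0600
  k=1: S(1,0) = 1.3077; S(1,1) = 0.8592
  k=2: S(2,0) = 1.6133; S(2,1) = 1.0600; S(2,2) = 0.6965
Terminal payoffs V(N, i) = max(S_T - K, 0):
  V(2,0) = 0.403279; V(2,1) = 0.000000; V(2,2) = 0.000000
Backward induction: V(k, i) = exp(-r*dt) * [p * V(k+1, i) + (1-p) * V(k+1, i+1)]; then take max(V_cont, immediate exercise) for American.
  V(1,0) = exp(-r*dt) * [p*0.403279 + (1-p)*0.000000] = 0.187467; exercise = 0.097699; V(1,0) = max -> 0.187467
  V(1,1) = exp(-r*dt) * [p*0.000000 + (1-p)*0.000000] = 0.000000; exercise = 0.000000; V(1,1) = max -> 0.000000
  V(0,0) = exp(-r*dt) * [p*0.187467 + (1-p)*0.000000] = 0.087146; exercise = 0.000000; V(0,0) = max -> 0.087146

Answer: Price = V(0,0) = 0.0871


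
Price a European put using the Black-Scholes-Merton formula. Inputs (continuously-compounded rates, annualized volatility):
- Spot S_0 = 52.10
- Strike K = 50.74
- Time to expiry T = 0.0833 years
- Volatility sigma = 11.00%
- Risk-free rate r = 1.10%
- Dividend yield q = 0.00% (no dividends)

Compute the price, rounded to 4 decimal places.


Answer: Price = 0.1756

Derivation:
d1 = (ln(S/K) + (r - q + 0.5*sigma^2) * T) / (sigma * sqrt(T)) = 0.87787375
d2 = d1 - sigma * sqrt(T) = 0.84612583
exp(-rT) = 0.99908412; exp(-qT) = 1.00000000
P = K * exp(-rT) * N(-d2) - S_0 * exp(-qT) * N(-d1)
N(-d1) = 0.19000612; N(-d2) = 0.19874128
P = 50.7400 * 0.99908412 * 0.19874128 - 52.1000 * 1.00000000 * 0.19000612 = 0.1756


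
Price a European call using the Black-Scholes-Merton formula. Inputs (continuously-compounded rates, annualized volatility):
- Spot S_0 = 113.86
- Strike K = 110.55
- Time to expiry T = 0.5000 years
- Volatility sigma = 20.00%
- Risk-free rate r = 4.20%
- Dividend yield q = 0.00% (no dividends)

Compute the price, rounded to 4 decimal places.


Answer: Price = 9.4584

Derivation:
d1 = (ln(S/K) + (r - q + 0.5*sigma^2) * T) / (sigma * sqrt(T)) = 0.42781174
d2 = d1 - sigma * sqrt(T) = 0.28639038
exp(-rT) = 0.97921896; exp(-qT) = 1.00000000
C = S_0 * exp(-qT) * N(d1) - K * exp(-rT) * N(d2)
N(d1) = 0.66560590; N(d2) = 0.61271043
C = 113.8600 * 1.00000000 * 0.66560590 - 110.5500 * 0.97921896 * 0.61271043 = 9.4584


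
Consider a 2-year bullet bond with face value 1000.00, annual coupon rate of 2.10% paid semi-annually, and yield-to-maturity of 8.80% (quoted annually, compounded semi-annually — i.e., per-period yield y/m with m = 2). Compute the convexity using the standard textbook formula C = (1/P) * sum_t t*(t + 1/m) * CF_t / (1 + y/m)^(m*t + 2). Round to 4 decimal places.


Answer: Convexity = 4.4858

Derivation:
Coupon per period c = face * coupon_rate / m = 10.500000
Periods per year m = 2; per-period yield y/m = 0.044000
Number of cashflows N = 4
Cashflows (t years, CF_t, discount factor 1/(1+y/m)^(m*t), PV):
  t = 0.5000: CF_t = 10.500000, DF = 0.957854, PV = 10.057471
  t = 1.0000: CF_t = 10.500000, DF = 0.917485, PV = 9.633593
  t = 1.5000: CF_t = 10.500000, DF = 0.878817, PV = 9.227580
  t = 2.0000: CF_t = 1010.500000, DF = 0.841779, PV = 850.617519
Price P = sum_t PV_t = 879.536163
Convexity numerator sum_t t*(t + 1/m) * CF_t / (1+y/m)^(m*t + 2):
  t = 0.5000: term = 4.613790
  t = 1.0000: term = 13.258017
  t = 1.5000: term = 25.398500
  t = 2.0000: term = 3902.144343
Convexity = (1/P) * sum = 3945.414649 / 879.536163 = 4.485790


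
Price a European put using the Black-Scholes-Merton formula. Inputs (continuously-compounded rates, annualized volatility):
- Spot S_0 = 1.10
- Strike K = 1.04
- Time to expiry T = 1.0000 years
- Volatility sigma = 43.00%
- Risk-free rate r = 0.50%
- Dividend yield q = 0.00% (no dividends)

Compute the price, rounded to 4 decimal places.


d1 = (ln(S/K) + (r - q + 0.5*sigma^2) * T) / (sigma * sqrt(T)) = 0.35706853
d2 = d1 - sigma * sqrt(T) = -0.07293147
exp(-rT) = 0.99501248; exp(-qT) = 1.00000000
P = K * exp(-rT) * N(-d2) - S_0 * exp(-qT) * N(-d1)
N(-d1) = 0.36052025; N(-d2) = 0.52906968
P = 1.0400 * 0.99501248 * 0.52906968 - 1.1000 * 1.00000000 * 0.36052025 = 0.1509

Answer: Price = 0.1509


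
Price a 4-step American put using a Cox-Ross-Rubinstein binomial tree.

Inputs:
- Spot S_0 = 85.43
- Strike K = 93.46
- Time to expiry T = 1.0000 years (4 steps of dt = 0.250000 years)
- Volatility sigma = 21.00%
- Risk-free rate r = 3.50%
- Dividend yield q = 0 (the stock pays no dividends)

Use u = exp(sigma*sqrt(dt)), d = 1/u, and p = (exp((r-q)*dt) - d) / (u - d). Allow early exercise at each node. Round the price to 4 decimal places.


Answer: Price = V(0,0) = 10.9349

Derivation:
dt = T/N = 0.250000
u = exp(sigma*sqrt(dt)) = 1.110711; d = 1/u = 0.900325
p = (exp((r-q)*dt) - d) / (u - d) = 0.515547
Discount per step: exp(-r*dt) = 0.991288
Stock lattice S(k, i) with i counting down-moves:
  k=0: S(0,0) = 85.4300
  k=1: S(1,0) = 94.8880; S(1,1) = 76.9147
  k=2: S(2,0) = 105.3931; S(2,1) = 85.4300; S(2,2) = 69.2482
  k=3: S(3,0) = 117.0613; S(3,1) = 94.8880; S(3,2) = 76.9147; S(3,3) = 62.3459
  k=4: S(4,0) = 130.0212; S(4,1) = 105.3931; S(4,2) = 85.4300; S(4,3) = 69.2482; S(4,4) = 56.1315
Terminal payoffs V(N, i) = max(K - S_T, 0):
  V(4,0) = 0.000000; V(4,1) = 0.000000; V(4,2) = 8.030000; V(4,3) = 24.211788; V(4,4) = 37.328490
Backward induction: V(k, i) = exp(-r*dt) * [p * V(k+1, i) + (1-p) * V(k+1, i+1)]; then take max(V_cont, immediate exercise) for American.
  V(3,0) = exp(-r*dt) * [p*0.000000 + (1-p)*0.000000] = 0.000000; exercise = 0.000000; V(3,0) = max -> 0.000000
  V(3,1) = exp(-r*dt) * [p*0.000000 + (1-p)*8.030000] = 3.856269; exercise = 0.000000; V(3,1) = max -> 3.856269
  V(3,2) = exp(-r*dt) * [p*8.030000 + (1-p)*24.211788] = 15.731068; exercise = 16.545276; V(3,2) = max -> 16.545276
  V(3,3) = exp(-r*dt) * [p*24.211788 + (1-p)*37.328490] = 30.299929; exercise = 31.114136; V(3,3) = max -> 31.114136
  V(2,0) = exp(-r*dt) * [p*0.000000 + (1-p)*3.856269] = 1.851907; exercise = 0.000000; V(2,0) = max -> 1.851907
  V(2,1) = exp(-r*dt) * [p*3.856269 + (1-p)*16.545276] = 9.916350; exercise = 8.030000; V(2,1) = max -> 9.916350
  V(2,2) = exp(-r*dt) * [p*16.545276 + (1-p)*31.114136] = 23.397580; exercise = 24.211788; V(2,2) = max -> 24.211788
  V(1,0) = exp(-r*dt) * [p*1.851907 + (1-p)*9.916350] = 5.708583; exercise = 0.000000; V(1,0) = max -> 5.708583
  V(1,1) = exp(-r*dt) * [p*9.916350 + (1-p)*24.211788] = 16.695098; exercise = 16.545276; V(1,1) = max -> 16.695098
  V(0,0) = exp(-r*dt) * [p*5.708583 + (1-p)*16.695098] = 10.934935; exercise = 8.030000; V(0,0) = max -> 10.934935


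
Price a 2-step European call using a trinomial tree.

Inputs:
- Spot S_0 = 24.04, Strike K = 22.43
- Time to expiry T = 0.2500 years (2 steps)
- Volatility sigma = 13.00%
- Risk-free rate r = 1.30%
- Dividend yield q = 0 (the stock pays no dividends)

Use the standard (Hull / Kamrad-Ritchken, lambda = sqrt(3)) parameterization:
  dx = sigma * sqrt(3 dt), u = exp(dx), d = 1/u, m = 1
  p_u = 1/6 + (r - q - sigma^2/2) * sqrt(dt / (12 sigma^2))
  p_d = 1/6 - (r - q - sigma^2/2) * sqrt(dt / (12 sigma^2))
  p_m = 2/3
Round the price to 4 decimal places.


Answer: Price = V(0,0) = 1.7837

Derivation:
dt = T/N = 0.125000; dx = sigma*sqrt(3*dt) = 0.079608
u = exp(dx) = 1.082863; d = 1/u = 0.923478
p_u = 0.170239, p_m = 0.666667, p_d = 0.163094
Discount per step: exp(-r*dt) = 0.998376
Stock lattice S(k, j) with j the centered position index:
  k=0: S(0,+0) = 24.0400
  k=1: S(1,-1) = 22.2004; S(1,+0) = 24.0400; S(1,+1) = 26.0320
  k=2: S(2,-2) = 20.5016; S(2,-1) = 22.2004; S(2,+0) = 24.0400; S(2,+1) = 26.0320; S(2,+2) = 28.1891
Terminal payoffs V(N, j) = max(S_T - K, 0):
  V(2,-2) = 0.000000; V(2,-1) = 0.000000; V(2,+0) = 1.610000; V(2,+1) = 3.602025; V(2,+2) = 5.759116
Backward induction: V(k, j) = exp(-r*dt) * [p_u * V(k+1, j+1) + p_m * V(k+1, j) + p_d * V(k+1, j-1)]
  V(1,-1) = exp(-r*dt) * [p_u*1.610000 + p_m*0.000000 + p_d*0.000000] = 0.273640
  V(1,+0) = exp(-r*dt) * [p_u*3.602025 + p_m*1.610000 + p_d*0.000000] = 1.683800
  V(1,+1) = exp(-r*dt) * [p_u*5.759116 + p_m*3.602025 + p_d*1.610000] = 3.638440
  V(0,+0) = exp(-r*dt) * [p_u*3.638440 + p_m*1.683800 + p_d*0.273640] = 1.783665


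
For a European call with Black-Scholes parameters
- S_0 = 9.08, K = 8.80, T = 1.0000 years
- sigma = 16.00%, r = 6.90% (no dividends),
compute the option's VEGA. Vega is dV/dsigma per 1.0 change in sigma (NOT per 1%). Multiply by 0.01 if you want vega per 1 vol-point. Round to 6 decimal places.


d1 = 0.7070154446; d2 = 0.5470154446
phi(d1) = 0.3107166260; exp(-qT) = 1.0000000000; exp(-rT) = 0.9333266801
Vega = S * exp(-qT) * phi(d1) * sqrt(T) = 9.0800 * 1.0000000000 * 0.3107166260 * 1.0000000000 = 2.821307

Answer: Vega = 2.821307


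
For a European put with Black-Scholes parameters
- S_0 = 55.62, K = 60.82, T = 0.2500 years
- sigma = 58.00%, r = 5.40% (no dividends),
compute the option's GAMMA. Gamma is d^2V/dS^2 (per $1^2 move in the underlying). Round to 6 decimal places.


Answer: Gamma = 0.024566

Derivation:
d1 = -0.1166408050; d2 = -0.4066408050
phi(d1) = 0.3962376696; exp(-qT) = 1.0000000000; exp(-rT) = 0.9865907163
Gamma = exp(-qT) * phi(d1) / (S * sigma * sqrt(T)) = 1.0000000000 * 0.3962376696 / (55.6200 * 0.5800 * 0.5000000000) = 0.024566


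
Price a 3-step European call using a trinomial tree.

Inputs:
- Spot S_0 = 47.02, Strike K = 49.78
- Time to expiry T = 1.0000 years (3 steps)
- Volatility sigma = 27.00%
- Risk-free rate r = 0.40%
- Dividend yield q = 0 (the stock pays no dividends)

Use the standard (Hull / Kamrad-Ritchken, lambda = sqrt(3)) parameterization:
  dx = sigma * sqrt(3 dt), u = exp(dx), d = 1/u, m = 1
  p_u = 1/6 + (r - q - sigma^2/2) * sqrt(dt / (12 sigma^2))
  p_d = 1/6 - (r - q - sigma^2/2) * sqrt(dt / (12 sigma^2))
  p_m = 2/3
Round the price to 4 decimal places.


Answer: Price = V(0,0) = 3.9418

Derivation:
dt = T/N = 0.333333; dx = sigma*sqrt(3*dt) = 0.270000
u = exp(dx) = 1.309964; d = 1/u = 0.763379
p_u = 0.146636, p_m = 0.666667, p_d = 0.186698
Discount per step: exp(-r*dt) = 0.998668
Stock lattice S(k, j) with j the centered position index:
  k=0: S(0,+0) = 47.0200
  k=1: S(1,-1) = 35.8941; S(1,+0) = 47.0200; S(1,+1) = 61.5945
  k=2: S(2,-2) = 27.4008; S(2,-1) = 35.8941; S(2,+0) = 47.0200; S(2,+1) = 61.5945; S(2,+2) = 80.6866
  k=3: S(3,-3) = 20.9172; S(3,-2) = 27.4008; S(3,-1) = 35.8941; S(3,+0) = 47.0200; S(3,+1) = 61.5945; S(3,+2) = 80.6866; S(3,+3) = 105.6966
Terminal payoffs V(N, j) = max(S_T - K, 0):
  V(3,-3) = 0.000000; V(3,-2) = 0.000000; V(3,-1) = 0.000000; V(3,+0) = 0.000000; V(3,+1) = 11.814528; V(3,+2) = 30.906643; V(3,+3) = 55.916634
Backward induction: V(k, j) = exp(-r*dt) * [p_u * V(k+1, j+1) + p_m * V(k+1, j) + p_d * V(k+1, j-1)]
  V(2,-2) = exp(-r*dt) * [p_u*0.000000 + p_m*0.000000 + p_d*0.000000] = 0.000000
  V(2,-1) = exp(-r*dt) * [p_u*0.000000 + p_m*0.000000 + p_d*0.000000] = 0.000000
  V(2,+0) = exp(-r*dt) * [p_u*11.814528 + p_m*0.000000 + p_d*0.000000] = 1.730124
  V(2,+1) = exp(-r*dt) * [p_u*30.906643 + p_m*11.814528 + p_d*0.000000] = 12.391839
  V(2,+2) = exp(-r*dt) * [p_u*55.916634 + p_m*30.906643 + p_d*11.814528] = 30.968234
  V(1,-1) = exp(-r*dt) * [p_u*1.730124 + p_m*0.000000 + p_d*0.000000] = 0.253360
  V(1,+0) = exp(-r*dt) * [p_u*12.391839 + p_m*1.730124 + p_d*0.000000] = 2.966546
  V(1,+1) = exp(-r*dt) * [p_u*30.968234 + p_m*12.391839 + p_d*1.730124] = 13.107799
  V(0,+0) = exp(-r*dt) * [p_u*13.107799 + p_m*2.966546 + p_d*0.253360] = 3.941812


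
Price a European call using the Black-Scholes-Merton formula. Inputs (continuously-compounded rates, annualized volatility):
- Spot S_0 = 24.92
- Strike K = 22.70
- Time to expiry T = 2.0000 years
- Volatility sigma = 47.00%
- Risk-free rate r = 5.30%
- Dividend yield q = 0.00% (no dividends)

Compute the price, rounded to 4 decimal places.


d1 = (ln(S/K) + (r - q + 0.5*sigma^2) * T) / (sigma * sqrt(T)) = 0.63219223
d2 = d1 - sigma * sqrt(T) = -0.03248814
exp(-rT) = 0.89942465; exp(-qT) = 1.00000000
C = S_0 * exp(-qT) * N(d1) - K * exp(-rT) * N(d2)
N(d1) = 0.73636936; N(d2) = 0.48704139
C = 24.9200 * 1.00000000 * 0.73636936 - 22.7000 * 0.89942465 * 0.48704139 = 8.4064

Answer: Price = 8.4064


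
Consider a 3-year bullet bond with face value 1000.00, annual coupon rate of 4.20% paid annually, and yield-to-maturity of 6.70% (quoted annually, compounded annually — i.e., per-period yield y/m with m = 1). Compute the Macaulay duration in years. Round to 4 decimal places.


Answer: Macaulay duration = 2.8762 years

Derivation:
Coupon per period c = face * coupon_rate / m = 42.000000
Periods per year m = 1; per-period yield y/m = 0.067000
Number of cashflows N = 3
Cashflows (t years, CF_t, discount factor 1/(1+y/m)^(m*t), PV):
  t = 1.0000: CF_t = 42.000000, DF = 0.937207, PV = 39.362699
  t = 2.0000: CF_t = 42.000000, DF = 0.878357, PV = 36.891002
  t = 3.0000: CF_t = 1042.000000, DF = 0.823203, PV = 857.777126
Price P = sum_t PV_t = 934.030827
Macaulay numerator sum_t t * PV_t:
  t * PV_t at t = 1.0000: 39.362699
  t * PV_t at t = 2.0000: 73.782004
  t * PV_t at t = 3.0000: 2573.331377
Macaulay duration D = (sum_t t * PV_t) / P = 2686.476080 / 934.030827 = 2.876218


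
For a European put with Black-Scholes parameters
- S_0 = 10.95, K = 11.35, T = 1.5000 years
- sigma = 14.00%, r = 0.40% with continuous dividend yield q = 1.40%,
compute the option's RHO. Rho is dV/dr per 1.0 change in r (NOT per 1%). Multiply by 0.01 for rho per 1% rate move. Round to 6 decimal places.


d1 = -0.2109960584; d2 = -0.3824603404
phi(d1) = 0.3901600648; exp(-qT) = 0.9792189646; exp(-rT) = 0.9940179641
N(-d2) = 0.6489400297
Rho = -K*T*exp(-rT)*N(-d2) = -11.3500 * 1.5000 * 0.9940179641 * 0.6489400297 = -10.982113

Answer: Rho = -10.982113


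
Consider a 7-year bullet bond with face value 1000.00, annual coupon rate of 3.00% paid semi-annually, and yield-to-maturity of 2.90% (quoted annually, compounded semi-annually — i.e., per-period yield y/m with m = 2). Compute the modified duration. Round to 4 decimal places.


Answer: Modified duration = 6.2772

Derivation:
Coupon per period c = face * coupon_rate / m = 15.000000
Periods per year m = 2; per-period yield y/m = 0.014500
Number of cashflows N = 14
Cashflows (t years, CF_t, discount factor 1/(1+y/m)^(m*t), PV):
  t = 0.5000: CF_t = 15.000000, DF = 0.985707, PV = 14.785609
  t = 1.0000: CF_t = 15.000000, DF = 0.971619, PV = 14.574282
  t = 1.5000: CF_t = 15.000000, DF = 0.957732, PV = 14.365975
  t = 2.0000: CF_t = 15.000000, DF = 0.944043, PV = 14.160646
  t = 2.5000: CF_t = 15.000000, DF = 0.930550, PV = 13.958251
  t = 3.0000: CF_t = 15.000000, DF = 0.917250, PV = 13.758749
  t = 3.5000: CF_t = 15.000000, DF = 0.904140, PV = 13.562099
  t = 4.0000: CF_t = 15.000000, DF = 0.891217, PV = 13.368259
  t = 4.5000: CF_t = 15.000000, DF = 0.878479, PV = 13.177190
  t = 5.0000: CF_t = 15.000000, DF = 0.865923, PV = 12.988851
  t = 5.5000: CF_t = 15.000000, DF = 0.853547, PV = 12.803205
  t = 6.0000: CF_t = 15.000000, DF = 0.841347, PV = 12.620212
  t = 6.5000: CF_t = 15.000000, DF = 0.829322, PV = 12.439834
  t = 7.0000: CF_t = 1015.000000, DF = 0.817469, PV = 829.731013
Price P = sum_t PV_t = 1006.294173
First compute Macaulay numerator sum_t t * PV_t:
  t * PV_t at t = 0.5000: 7.392804
  t * PV_t at t = 1.0000: 14.574282
  t * PV_t at t = 1.5000: 21.548962
  t * PV_t at t = 2.0000: 28.321291
  t * PV_t at t = 2.5000: 34.895627
  t * PV_t at t = 3.0000: 41.276247
  t * PV_t at t = 3.5000: 47.467345
  t * PV_t at t = 4.0000: 53.473036
  t * PV_t at t = 4.5000: 59.297353
  t * PV_t at t = 5.0000: 64.944257
  t * PV_t at t = 5.5000: 70.417627
  t * PV_t at t = 6.0000: 75.721271
  t * PV_t at t = 6.5000: 80.858922
  t * PV_t at t = 7.0000: 5808.117091
Macaulay duration D = 6408.306115 / 1006.294173 = 6.368223
Modified duration = D / (1 + y/m) = 6.368223 / (1 + 0.014500) = 6.277204


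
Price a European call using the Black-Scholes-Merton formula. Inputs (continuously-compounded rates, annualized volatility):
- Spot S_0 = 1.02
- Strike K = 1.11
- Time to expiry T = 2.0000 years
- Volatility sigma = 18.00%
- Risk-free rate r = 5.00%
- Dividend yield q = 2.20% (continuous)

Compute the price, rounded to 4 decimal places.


d1 = (ln(S/K) + (r - q + 0.5*sigma^2) * T) / (sigma * sqrt(T)) = 0.01509521
d2 = d1 - sigma * sqrt(T) = -0.23946324
exp(-rT) = 0.90483742; exp(-qT) = 0.95695396
C = S_0 * exp(-qT) * N(d1) - K * exp(-rT) * N(d2)
N(d1) = 0.50602189; N(d2) = 0.40537320
C = 1.0200 * 0.95695396 * 0.50602189 - 1.1100 * 0.90483742 * 0.40537320 = 0.0868

Answer: Price = 0.0868
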